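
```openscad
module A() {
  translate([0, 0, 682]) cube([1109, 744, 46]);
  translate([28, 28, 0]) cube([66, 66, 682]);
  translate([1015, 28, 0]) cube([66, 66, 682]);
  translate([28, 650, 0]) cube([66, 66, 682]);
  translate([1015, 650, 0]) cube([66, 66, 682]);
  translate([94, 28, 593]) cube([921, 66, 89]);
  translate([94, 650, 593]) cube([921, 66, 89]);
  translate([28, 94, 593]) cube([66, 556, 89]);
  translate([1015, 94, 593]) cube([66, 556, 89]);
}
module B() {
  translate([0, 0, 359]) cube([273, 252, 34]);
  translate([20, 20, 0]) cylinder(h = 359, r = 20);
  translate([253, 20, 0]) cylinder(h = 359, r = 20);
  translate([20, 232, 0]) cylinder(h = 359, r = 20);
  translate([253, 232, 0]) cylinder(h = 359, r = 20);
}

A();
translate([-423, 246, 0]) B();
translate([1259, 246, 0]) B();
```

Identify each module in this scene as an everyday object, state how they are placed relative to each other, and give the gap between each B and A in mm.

A is a table. B is a stool. Two stools sit around the table at the −x, +x sides. The gap between each stool and the table is 150 mm.

Each stool's nearest face is 150 mm from the table's bounding box.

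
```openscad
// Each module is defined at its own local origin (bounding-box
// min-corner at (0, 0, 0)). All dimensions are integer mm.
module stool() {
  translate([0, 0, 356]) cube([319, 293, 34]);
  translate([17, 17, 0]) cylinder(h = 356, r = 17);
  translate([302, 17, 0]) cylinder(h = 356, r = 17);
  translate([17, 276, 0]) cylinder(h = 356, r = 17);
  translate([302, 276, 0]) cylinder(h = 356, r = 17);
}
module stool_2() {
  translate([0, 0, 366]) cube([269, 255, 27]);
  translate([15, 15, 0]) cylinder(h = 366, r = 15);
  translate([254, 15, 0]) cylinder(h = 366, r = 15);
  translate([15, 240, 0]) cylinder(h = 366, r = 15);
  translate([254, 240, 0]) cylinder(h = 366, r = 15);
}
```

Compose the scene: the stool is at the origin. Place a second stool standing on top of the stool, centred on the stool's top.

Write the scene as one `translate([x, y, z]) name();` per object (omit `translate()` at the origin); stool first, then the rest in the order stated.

stool();
translate([25, 19, 390]) stool_2();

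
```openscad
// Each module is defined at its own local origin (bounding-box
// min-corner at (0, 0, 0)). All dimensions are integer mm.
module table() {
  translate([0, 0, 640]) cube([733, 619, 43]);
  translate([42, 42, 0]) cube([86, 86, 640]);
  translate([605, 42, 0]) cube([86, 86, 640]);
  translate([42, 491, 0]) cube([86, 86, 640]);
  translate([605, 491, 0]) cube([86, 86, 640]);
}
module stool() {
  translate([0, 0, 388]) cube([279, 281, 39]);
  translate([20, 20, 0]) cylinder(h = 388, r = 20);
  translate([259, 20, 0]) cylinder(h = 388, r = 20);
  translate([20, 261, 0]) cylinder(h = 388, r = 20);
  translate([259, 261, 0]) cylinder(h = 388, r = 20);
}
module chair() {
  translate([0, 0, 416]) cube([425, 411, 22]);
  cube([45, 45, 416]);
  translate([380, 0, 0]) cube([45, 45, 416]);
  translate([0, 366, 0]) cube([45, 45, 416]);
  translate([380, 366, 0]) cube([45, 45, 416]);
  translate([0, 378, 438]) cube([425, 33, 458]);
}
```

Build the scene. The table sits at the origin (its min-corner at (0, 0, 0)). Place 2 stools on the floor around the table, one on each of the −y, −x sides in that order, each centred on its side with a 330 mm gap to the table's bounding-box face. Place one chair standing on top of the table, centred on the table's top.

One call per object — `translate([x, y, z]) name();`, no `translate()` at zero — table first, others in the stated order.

table();
translate([227, -611, 0]) stool();
translate([-609, 169, 0]) stool();
translate([154, 104, 683]) chair();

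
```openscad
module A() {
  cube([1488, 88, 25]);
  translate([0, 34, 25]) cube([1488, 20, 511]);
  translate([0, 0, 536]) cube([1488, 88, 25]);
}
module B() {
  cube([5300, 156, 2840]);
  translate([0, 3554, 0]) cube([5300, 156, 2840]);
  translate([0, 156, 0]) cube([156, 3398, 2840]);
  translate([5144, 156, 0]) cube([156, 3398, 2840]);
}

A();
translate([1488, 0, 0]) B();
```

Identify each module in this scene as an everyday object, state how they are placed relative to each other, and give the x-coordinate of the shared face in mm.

A is an I-beam. B is a house frame. The house frame is against the I-beam's +x side, with their −y faces flush. The x-coordinate of the shared face is 1488 mm.

The I-beam's +x face and the house frame's −x face are both at x = 1488 mm.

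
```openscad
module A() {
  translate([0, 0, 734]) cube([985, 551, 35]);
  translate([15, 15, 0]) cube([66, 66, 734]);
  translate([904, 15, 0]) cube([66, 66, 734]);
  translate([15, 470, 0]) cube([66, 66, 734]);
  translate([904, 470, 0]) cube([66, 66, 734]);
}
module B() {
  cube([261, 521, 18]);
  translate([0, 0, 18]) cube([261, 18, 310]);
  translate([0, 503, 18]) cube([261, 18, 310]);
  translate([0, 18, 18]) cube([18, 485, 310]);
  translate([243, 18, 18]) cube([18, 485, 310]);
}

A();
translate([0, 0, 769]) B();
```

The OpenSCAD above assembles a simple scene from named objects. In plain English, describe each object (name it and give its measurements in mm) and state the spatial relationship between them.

A is a table with a 985×551 mm rectangular top, 35 mm thick, top surface at z = 769 mm, supported by four 66×66 mm square legs, each inset 15 mm from the nearest pair of top edges, running from the floor.

B is an open-topped rectangular box: outside dimensions 261×521×328 mm, with a uniform wall and base thickness of 18 mm. The base is a full 261×521 slab on the floor; four walls sit on top of the base. The front and back walls (the −y and +y sides) span the full width; the two side walls fit between them.

The open box is on top of the table.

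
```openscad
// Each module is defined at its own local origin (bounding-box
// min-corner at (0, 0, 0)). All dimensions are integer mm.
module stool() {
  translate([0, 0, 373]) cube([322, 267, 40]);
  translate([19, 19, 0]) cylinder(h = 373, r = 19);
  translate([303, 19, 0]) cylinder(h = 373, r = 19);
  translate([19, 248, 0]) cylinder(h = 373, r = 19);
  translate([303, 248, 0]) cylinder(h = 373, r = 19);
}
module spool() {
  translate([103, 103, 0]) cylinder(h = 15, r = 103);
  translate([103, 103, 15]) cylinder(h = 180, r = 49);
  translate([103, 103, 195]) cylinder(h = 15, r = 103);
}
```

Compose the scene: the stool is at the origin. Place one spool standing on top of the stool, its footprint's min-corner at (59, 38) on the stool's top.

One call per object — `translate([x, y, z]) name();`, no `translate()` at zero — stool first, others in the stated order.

stool();
translate([59, 38, 413]) spool();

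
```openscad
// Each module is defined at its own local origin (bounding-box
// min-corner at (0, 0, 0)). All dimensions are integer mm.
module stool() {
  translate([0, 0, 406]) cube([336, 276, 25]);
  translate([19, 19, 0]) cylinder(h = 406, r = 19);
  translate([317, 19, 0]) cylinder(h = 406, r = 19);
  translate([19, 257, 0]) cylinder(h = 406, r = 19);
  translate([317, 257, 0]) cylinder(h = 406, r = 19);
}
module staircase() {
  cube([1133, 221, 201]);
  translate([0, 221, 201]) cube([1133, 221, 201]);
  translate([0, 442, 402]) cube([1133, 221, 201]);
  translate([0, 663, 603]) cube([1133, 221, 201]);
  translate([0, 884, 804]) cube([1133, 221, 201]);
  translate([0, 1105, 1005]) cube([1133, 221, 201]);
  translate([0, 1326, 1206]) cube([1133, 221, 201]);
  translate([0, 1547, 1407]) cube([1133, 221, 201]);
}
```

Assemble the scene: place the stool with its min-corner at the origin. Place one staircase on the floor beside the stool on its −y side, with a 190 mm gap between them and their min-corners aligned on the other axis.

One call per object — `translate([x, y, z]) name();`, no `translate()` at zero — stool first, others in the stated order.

stool();
translate([0, -1958, 0]) staircase();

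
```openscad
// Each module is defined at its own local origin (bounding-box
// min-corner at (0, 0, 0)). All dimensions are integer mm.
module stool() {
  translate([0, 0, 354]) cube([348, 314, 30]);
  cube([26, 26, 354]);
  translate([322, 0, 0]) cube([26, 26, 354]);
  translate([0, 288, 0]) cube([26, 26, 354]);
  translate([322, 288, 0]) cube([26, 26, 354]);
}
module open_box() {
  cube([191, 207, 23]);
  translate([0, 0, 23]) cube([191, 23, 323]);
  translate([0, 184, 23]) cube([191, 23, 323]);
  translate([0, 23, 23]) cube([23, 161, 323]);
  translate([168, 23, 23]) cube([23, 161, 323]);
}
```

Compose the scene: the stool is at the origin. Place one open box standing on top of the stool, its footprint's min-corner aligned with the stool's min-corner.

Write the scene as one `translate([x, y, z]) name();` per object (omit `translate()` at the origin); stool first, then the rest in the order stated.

stool();
translate([0, 0, 384]) open_box();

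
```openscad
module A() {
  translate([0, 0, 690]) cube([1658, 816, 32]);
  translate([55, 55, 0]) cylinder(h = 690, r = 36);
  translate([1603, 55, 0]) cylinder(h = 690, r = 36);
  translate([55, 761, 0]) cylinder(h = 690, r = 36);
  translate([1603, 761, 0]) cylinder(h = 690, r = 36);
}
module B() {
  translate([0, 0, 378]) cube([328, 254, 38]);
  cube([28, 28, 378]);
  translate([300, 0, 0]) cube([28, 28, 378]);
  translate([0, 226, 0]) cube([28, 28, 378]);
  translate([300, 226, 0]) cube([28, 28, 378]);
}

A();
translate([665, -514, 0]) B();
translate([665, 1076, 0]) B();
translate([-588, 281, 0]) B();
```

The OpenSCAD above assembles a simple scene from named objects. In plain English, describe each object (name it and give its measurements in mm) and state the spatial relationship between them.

A is a table with a 1658×816 mm rectangular top, 32 mm thick, top surface at z = 722 mm, supported by four round legs of 72 mm diameter, each leg's bounding box inset 19 mm from the nearest pair of top edges, running from the floor.

B is a simple wooden stool: a rectangular seat 328 mm (x) by 254 mm (y), 38 mm thick, top face at z = 416 mm, on four square legs, each 28×28 mm in cross-section. The legs rest on z = 0, each flush with a corner of the seat.

Three stools sit around the table at the −y, +y, −x sides.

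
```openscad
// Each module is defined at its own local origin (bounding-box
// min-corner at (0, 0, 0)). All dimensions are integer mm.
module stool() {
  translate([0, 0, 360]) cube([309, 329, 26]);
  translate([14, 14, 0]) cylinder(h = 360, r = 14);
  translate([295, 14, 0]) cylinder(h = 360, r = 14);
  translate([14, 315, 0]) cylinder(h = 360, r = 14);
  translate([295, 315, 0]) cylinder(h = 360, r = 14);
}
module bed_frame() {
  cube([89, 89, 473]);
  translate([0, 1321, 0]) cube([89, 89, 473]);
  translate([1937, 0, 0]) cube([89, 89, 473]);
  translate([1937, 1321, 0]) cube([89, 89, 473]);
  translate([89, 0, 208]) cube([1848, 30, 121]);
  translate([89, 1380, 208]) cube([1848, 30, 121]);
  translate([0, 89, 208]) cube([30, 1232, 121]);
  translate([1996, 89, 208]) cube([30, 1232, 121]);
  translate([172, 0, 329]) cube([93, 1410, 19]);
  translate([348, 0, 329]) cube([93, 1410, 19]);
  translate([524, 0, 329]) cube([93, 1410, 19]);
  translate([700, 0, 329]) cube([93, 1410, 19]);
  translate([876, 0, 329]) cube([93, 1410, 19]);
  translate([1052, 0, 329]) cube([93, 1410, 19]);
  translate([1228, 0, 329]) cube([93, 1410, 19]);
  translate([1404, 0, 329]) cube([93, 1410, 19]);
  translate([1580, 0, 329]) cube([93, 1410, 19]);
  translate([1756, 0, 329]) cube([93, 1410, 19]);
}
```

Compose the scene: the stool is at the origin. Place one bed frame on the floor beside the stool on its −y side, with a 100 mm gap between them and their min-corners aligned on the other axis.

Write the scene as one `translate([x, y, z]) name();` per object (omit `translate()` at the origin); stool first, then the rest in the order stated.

stool();
translate([0, -1510, 0]) bed_frame();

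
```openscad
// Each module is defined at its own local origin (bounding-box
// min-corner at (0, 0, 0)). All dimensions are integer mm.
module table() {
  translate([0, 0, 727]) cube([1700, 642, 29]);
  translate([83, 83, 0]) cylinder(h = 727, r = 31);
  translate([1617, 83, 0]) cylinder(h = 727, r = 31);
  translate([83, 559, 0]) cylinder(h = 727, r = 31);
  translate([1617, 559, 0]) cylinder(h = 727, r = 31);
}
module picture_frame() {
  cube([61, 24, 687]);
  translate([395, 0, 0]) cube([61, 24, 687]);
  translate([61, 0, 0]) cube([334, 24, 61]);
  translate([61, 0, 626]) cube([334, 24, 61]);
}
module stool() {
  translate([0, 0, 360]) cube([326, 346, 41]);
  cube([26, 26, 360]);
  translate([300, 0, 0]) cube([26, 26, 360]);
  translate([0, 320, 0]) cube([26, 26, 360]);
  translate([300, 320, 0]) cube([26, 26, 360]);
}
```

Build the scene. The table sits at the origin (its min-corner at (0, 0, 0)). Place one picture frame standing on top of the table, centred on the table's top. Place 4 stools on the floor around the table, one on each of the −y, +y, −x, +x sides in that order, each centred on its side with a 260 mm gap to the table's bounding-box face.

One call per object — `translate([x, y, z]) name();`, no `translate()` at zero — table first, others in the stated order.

table();
translate([622, 309, 756]) picture_frame();
translate([687, -606, 0]) stool();
translate([687, 902, 0]) stool();
translate([-586, 148, 0]) stool();
translate([1960, 148, 0]) stool();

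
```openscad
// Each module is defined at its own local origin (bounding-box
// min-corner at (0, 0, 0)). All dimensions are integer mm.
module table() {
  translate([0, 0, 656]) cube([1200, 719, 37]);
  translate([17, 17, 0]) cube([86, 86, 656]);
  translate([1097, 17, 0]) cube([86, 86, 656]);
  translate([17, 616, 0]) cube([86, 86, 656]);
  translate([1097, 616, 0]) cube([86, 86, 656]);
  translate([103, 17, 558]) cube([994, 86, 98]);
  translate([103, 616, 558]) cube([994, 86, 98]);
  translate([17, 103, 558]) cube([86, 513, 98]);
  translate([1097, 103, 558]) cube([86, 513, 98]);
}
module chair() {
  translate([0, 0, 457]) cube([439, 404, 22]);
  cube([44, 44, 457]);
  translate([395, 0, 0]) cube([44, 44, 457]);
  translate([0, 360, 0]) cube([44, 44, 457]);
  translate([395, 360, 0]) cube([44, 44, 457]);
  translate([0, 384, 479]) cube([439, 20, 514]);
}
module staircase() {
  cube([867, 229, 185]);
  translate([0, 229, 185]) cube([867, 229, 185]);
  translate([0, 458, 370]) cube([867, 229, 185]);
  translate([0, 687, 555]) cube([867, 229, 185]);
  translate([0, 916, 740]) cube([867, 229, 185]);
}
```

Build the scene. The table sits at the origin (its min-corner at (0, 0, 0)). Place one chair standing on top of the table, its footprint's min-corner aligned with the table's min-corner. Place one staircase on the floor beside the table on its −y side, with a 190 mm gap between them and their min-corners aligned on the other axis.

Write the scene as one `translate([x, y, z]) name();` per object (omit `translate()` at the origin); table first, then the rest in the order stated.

table();
translate([0, 0, 693]) chair();
translate([0, -1335, 0]) staircase();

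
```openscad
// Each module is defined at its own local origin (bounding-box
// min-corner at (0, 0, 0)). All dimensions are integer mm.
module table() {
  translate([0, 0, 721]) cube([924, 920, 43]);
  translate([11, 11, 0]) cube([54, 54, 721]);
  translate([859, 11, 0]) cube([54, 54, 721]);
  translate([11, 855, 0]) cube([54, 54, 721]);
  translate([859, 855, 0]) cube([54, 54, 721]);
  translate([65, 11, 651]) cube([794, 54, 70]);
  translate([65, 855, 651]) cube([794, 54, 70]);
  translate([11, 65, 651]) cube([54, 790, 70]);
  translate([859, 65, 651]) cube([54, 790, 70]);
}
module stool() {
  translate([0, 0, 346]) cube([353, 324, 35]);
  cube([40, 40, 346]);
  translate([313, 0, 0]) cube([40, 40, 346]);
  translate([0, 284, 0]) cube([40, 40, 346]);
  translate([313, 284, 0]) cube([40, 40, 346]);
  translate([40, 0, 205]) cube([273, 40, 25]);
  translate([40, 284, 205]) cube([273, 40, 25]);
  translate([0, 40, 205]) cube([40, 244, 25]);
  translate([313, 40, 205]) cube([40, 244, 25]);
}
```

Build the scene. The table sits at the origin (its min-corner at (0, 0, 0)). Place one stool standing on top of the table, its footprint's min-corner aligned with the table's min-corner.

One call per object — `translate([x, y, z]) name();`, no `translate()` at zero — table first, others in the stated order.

table();
translate([0, 0, 764]) stool();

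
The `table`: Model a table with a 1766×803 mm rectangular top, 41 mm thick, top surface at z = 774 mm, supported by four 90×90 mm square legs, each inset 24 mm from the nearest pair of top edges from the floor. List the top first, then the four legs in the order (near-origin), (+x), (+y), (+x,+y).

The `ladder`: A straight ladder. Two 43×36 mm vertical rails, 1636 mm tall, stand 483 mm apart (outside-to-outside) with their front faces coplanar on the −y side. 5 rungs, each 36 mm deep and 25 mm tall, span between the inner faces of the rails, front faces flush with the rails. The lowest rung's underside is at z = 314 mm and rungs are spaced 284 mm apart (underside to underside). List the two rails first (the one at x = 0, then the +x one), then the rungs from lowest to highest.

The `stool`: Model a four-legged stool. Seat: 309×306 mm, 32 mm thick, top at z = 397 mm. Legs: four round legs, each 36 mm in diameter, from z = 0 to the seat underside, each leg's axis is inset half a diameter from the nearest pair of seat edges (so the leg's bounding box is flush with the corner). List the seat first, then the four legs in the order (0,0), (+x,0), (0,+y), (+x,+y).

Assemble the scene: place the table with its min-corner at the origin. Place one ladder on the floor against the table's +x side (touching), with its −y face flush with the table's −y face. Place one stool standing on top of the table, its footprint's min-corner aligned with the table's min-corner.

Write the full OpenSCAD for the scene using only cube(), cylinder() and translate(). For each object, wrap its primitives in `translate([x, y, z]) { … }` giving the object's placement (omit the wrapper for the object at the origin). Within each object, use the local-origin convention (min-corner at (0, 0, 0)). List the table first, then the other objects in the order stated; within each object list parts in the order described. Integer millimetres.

translate([0, 0, 733]) cube([1766, 803, 41]);
translate([24, 24, 0]) cube([90, 90, 733]);
translate([1652, 24, 0]) cube([90, 90, 733]);
translate([24, 689, 0]) cube([90, 90, 733]);
translate([1652, 689, 0]) cube([90, 90, 733]);
translate([1766, 0, 0]) {
  cube([43, 36, 1636]);
  translate([440, 0, 0]) cube([43, 36, 1636]);
  translate([43, 0, 314]) cube([397, 36, 25]);
  translate([43, 0, 598]) cube([397, 36, 25]);
  translate([43, 0, 882]) cube([397, 36, 25]);
  translate([43, 0, 1166]) cube([397, 36, 25]);
  translate([43, 0, 1450]) cube([397, 36, 25]);
}
translate([0, 0, 774]) {
  translate([0, 0, 365]) cube([309, 306, 32]);
  translate([18, 18, 0]) cylinder(h = 365, r = 18);
  translate([291, 18, 0]) cylinder(h = 365, r = 18);
  translate([18, 288, 0]) cylinder(h = 365, r = 18);
  translate([291, 288, 0]) cylinder(h = 365, r = 18);
}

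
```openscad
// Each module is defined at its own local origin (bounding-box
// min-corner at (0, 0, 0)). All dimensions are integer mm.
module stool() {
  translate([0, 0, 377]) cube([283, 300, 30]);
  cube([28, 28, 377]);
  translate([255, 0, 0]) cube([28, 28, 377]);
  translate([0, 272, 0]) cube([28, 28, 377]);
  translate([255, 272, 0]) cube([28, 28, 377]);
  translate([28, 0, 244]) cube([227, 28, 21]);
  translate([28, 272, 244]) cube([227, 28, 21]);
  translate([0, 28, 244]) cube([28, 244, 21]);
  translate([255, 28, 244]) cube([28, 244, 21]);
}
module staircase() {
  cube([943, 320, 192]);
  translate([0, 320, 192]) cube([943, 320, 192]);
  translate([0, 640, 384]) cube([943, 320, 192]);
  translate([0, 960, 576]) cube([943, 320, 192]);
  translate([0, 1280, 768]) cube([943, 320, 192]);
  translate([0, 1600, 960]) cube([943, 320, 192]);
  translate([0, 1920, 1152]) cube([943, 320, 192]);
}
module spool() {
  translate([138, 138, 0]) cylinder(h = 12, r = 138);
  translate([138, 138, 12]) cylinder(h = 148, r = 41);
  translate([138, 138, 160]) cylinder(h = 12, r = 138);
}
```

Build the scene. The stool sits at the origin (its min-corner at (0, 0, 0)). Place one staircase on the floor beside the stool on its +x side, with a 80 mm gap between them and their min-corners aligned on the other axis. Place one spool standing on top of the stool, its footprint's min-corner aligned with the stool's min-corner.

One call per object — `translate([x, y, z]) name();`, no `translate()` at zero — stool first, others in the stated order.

stool();
translate([363, 0, 0]) staircase();
translate([0, 0, 407]) spool();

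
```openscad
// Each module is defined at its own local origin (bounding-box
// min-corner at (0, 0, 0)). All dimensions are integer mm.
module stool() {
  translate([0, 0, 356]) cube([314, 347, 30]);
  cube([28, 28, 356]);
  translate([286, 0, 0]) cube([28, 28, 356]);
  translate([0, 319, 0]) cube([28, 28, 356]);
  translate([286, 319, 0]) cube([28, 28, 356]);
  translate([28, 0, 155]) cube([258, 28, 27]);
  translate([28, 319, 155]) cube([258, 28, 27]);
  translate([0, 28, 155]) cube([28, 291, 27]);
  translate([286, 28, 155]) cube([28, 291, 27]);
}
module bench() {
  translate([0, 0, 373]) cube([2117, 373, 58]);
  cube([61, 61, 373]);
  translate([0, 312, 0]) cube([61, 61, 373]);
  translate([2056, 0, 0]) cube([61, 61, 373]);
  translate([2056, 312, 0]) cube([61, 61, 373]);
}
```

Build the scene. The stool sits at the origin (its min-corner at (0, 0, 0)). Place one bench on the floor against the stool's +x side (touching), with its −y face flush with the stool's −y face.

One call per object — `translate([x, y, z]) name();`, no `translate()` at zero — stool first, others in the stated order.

stool();
translate([314, 0, 0]) bench();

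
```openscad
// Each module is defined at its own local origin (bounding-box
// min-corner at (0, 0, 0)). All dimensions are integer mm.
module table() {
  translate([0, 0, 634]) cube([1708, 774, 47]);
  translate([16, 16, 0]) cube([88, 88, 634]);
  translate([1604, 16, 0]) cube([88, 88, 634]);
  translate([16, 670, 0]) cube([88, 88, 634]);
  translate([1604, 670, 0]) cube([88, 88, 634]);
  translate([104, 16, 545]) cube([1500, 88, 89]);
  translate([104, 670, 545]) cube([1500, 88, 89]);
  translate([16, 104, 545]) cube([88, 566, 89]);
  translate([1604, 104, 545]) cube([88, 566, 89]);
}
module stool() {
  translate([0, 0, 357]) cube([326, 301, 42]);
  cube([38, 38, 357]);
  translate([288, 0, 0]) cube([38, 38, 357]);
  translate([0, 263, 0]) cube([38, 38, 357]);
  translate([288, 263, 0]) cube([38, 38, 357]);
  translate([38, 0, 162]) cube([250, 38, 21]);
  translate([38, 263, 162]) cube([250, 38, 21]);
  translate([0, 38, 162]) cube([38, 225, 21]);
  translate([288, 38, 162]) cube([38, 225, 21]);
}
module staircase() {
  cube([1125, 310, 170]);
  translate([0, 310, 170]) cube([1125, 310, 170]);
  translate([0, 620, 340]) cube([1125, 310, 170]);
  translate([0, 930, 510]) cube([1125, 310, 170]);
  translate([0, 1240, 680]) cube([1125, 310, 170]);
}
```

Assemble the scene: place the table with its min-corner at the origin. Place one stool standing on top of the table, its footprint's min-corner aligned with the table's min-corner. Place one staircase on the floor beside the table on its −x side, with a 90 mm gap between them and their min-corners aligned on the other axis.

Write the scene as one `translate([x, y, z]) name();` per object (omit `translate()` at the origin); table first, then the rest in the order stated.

table();
translate([0, 0, 681]) stool();
translate([-1215, 0, 0]) staircase();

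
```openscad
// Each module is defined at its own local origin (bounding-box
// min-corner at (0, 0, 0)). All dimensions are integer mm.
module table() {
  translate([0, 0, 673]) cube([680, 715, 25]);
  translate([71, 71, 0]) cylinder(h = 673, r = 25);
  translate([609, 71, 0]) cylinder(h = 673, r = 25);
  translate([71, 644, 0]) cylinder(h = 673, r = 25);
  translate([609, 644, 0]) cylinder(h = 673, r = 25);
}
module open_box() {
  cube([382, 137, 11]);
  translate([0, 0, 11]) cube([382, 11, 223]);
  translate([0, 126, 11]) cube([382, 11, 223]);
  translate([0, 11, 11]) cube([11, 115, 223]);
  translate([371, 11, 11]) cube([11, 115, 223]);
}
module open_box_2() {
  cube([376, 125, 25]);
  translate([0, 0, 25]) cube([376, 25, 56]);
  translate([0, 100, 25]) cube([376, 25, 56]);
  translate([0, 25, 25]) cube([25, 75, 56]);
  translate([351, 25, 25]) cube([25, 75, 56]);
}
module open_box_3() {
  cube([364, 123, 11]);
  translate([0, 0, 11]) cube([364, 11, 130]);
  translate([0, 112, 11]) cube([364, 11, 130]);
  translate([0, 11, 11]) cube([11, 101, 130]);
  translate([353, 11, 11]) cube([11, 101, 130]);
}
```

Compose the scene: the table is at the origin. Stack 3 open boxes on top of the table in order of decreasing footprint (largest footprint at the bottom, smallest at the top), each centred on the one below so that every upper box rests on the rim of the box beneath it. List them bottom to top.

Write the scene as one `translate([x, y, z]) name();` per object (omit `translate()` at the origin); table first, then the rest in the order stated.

table();
translate([149, 289, 698]) open_box();
translate([152, 295, 932]) open_box_2();
translate([158, 296, 1013]) open_box_3();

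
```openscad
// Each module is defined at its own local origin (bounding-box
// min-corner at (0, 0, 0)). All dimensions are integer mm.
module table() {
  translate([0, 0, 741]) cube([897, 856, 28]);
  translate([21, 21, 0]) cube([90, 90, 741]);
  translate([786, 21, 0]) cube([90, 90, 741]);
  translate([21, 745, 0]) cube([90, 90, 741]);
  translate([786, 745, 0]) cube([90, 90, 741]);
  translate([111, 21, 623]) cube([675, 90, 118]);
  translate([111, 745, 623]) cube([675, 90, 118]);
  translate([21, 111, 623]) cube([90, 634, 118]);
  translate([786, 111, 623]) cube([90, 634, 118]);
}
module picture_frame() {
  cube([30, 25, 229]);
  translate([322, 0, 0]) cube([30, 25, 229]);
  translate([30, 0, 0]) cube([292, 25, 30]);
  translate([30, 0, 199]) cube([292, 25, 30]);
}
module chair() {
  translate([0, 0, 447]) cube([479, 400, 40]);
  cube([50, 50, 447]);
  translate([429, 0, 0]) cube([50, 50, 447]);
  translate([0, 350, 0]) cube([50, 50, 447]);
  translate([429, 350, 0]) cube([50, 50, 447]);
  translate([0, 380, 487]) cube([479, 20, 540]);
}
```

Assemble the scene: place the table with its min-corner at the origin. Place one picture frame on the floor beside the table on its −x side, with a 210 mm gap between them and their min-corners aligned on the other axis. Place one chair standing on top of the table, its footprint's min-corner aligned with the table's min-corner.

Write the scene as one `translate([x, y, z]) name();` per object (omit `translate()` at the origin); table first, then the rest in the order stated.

table();
translate([-562, 0, 0]) picture_frame();
translate([0, 0, 769]) chair();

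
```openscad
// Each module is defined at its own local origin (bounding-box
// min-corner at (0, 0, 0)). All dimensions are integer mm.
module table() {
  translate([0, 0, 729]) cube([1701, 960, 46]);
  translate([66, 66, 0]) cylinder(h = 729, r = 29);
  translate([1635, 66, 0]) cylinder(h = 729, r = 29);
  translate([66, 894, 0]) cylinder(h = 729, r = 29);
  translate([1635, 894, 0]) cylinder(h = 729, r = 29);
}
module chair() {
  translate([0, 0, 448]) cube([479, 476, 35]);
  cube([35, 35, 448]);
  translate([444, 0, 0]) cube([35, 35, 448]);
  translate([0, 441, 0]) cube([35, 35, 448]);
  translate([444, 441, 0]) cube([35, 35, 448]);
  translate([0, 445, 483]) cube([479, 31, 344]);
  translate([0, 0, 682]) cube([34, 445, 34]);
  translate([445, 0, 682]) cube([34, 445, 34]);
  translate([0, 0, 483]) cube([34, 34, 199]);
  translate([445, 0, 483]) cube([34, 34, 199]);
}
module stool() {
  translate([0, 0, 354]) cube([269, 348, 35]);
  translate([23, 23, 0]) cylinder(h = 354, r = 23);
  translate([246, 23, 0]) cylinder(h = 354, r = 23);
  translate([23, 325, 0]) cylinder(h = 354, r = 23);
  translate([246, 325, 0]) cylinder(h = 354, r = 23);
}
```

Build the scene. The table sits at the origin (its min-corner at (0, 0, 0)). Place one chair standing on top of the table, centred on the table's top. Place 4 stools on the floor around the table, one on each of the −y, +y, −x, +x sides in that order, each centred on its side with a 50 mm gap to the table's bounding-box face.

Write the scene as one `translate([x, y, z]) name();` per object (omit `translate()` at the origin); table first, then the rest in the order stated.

table();
translate([611, 242, 775]) chair();
translate([716, -398, 0]) stool();
translate([716, 1010, 0]) stool();
translate([-319, 306, 0]) stool();
translate([1751, 306, 0]) stool();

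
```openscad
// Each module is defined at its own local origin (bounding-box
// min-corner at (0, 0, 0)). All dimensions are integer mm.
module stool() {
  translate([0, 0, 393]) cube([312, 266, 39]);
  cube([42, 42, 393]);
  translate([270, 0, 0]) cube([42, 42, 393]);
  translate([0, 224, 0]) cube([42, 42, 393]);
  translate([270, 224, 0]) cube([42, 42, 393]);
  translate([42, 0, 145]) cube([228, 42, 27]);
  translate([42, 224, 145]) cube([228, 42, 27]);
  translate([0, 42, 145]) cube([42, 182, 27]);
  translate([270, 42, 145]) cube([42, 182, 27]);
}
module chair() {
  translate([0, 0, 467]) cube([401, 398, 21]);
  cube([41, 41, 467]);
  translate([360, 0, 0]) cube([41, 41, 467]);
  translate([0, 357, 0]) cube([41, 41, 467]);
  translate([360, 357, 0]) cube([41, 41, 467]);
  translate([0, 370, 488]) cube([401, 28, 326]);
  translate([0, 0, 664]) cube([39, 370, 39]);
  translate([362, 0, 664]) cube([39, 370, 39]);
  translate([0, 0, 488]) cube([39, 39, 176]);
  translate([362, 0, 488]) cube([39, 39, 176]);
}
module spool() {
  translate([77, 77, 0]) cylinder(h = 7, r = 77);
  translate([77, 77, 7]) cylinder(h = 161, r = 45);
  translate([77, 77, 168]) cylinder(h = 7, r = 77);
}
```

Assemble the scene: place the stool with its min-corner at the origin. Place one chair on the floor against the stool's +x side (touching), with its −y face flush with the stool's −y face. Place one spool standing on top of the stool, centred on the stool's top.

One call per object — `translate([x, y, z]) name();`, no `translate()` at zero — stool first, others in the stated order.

stool();
translate([312, 0, 0]) chair();
translate([79, 56, 432]) spool();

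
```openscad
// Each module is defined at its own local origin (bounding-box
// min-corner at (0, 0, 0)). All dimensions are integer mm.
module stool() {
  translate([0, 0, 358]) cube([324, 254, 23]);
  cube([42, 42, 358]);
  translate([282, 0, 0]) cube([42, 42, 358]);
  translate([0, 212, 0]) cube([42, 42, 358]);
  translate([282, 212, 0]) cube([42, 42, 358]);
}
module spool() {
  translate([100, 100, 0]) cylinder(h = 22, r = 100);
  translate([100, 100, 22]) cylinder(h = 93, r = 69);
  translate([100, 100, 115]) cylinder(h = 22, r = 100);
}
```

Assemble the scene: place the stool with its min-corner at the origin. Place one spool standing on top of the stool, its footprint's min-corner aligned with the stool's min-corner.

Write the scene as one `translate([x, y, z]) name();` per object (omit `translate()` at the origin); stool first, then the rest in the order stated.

stool();
translate([0, 0, 381]) spool();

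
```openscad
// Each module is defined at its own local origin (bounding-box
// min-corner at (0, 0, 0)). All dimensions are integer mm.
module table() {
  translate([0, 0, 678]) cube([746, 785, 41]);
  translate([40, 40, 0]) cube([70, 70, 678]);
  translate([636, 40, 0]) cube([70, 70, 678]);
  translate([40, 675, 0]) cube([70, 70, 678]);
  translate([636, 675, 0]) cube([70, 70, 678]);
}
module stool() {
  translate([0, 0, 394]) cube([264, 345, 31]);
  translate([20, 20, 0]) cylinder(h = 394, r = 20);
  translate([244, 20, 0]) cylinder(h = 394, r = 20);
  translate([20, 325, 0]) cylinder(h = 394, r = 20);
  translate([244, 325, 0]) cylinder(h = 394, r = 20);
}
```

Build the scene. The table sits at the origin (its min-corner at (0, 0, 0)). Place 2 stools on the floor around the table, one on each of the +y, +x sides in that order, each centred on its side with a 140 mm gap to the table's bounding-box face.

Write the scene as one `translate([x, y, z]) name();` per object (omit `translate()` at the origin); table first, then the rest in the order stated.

table();
translate([241, 925, 0]) stool();
translate([886, 220, 0]) stool();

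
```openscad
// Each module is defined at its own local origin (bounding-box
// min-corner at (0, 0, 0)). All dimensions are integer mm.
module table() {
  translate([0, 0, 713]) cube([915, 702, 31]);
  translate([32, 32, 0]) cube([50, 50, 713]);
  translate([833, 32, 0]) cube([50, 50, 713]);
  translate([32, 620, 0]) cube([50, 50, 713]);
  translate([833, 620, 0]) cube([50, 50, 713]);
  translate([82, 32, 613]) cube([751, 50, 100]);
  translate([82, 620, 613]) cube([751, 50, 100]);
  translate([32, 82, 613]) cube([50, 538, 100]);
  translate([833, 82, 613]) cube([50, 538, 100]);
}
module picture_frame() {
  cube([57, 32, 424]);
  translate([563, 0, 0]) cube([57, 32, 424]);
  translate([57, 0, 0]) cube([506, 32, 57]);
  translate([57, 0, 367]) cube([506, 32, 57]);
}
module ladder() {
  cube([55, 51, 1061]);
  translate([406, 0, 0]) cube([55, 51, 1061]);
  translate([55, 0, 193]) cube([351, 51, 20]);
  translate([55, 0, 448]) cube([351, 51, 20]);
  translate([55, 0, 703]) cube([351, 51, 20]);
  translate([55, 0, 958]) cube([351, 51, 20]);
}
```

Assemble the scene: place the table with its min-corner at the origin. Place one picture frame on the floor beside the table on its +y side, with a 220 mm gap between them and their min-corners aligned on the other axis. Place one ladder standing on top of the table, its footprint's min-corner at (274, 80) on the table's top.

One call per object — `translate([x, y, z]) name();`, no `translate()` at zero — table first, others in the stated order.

table();
translate([0, 922, 0]) picture_frame();
translate([274, 80, 744]) ladder();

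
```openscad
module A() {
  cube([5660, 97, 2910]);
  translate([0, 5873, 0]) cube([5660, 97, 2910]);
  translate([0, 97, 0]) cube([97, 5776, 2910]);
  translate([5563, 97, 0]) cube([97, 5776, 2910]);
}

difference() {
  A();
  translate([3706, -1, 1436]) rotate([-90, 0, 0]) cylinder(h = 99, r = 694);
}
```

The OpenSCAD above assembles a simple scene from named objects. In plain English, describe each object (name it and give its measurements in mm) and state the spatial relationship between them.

A is a box-shaped house frame (walls only): outside footprint 5660×5970 mm, wall height 2910 mm, wall thickness 97 mm. The two y-facing walls run the full x-width; the two x-facing walls fit between the inner faces of the y-facing walls.

The house frame has a circular hole of radius 694 mm through its front wall, centred at (x = 3706, z = 1436).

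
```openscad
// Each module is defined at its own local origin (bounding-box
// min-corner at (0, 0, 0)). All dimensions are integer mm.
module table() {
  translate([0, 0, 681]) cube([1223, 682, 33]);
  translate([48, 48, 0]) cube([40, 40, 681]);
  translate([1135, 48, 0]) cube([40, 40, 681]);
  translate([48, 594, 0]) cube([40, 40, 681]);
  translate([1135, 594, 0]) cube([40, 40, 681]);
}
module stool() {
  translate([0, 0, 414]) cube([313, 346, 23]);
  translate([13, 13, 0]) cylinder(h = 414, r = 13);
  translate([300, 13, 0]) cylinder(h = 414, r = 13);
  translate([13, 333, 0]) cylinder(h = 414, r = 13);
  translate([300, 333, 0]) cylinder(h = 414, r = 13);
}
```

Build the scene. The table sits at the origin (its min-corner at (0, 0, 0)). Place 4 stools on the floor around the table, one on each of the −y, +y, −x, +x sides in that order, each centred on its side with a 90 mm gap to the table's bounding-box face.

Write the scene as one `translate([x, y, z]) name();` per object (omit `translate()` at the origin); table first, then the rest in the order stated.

table();
translate([455, -436, 0]) stool();
translate([455, 772, 0]) stool();
translate([-403, 168, 0]) stool();
translate([1313, 168, 0]) stool();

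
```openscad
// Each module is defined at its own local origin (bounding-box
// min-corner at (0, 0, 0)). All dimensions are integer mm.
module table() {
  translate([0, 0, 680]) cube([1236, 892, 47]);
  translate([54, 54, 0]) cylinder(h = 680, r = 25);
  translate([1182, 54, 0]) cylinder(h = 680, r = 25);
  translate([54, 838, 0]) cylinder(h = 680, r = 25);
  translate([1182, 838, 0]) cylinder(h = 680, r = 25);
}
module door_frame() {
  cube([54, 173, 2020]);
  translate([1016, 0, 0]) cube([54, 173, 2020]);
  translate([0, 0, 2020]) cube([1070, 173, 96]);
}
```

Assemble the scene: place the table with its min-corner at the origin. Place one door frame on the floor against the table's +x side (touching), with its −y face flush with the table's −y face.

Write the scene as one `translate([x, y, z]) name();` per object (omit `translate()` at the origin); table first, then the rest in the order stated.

table();
translate([1236, 0, 0]) door_frame();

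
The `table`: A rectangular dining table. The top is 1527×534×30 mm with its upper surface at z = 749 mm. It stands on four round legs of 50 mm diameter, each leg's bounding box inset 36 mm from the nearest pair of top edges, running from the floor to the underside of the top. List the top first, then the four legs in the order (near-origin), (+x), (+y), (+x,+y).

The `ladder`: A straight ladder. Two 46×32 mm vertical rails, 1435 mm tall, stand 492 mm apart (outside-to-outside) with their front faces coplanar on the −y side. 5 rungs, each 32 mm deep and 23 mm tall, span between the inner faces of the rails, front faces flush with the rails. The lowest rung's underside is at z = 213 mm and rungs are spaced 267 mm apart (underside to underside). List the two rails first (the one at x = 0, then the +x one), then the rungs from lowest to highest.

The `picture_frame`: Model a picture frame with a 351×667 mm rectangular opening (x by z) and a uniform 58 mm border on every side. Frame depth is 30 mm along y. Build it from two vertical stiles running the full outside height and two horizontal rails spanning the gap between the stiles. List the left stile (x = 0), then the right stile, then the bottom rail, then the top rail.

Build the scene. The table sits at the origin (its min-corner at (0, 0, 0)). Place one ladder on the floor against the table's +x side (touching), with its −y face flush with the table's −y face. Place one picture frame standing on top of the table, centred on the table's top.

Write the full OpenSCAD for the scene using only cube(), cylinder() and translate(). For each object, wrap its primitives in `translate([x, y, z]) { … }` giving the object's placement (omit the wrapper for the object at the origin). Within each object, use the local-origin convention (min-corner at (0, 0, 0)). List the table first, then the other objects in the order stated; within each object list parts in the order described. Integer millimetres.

translate([0, 0, 719]) cube([1527, 534, 30]);
translate([61, 61, 0]) cylinder(h = 719, r = 25);
translate([1466, 61, 0]) cylinder(h = 719, r = 25);
translate([61, 473, 0]) cylinder(h = 719, r = 25);
translate([1466, 473, 0]) cylinder(h = 719, r = 25);
translate([1527, 0, 0]) {
  cube([46, 32, 1435]);
  translate([446, 0, 0]) cube([46, 32, 1435]);
  translate([46, 0, 213]) cube([400, 32, 23]);
  translate([46, 0, 480]) cube([400, 32, 23]);
  translate([46, 0, 747]) cube([400, 32, 23]);
  translate([46, 0, 1014]) cube([400, 32, 23]);
  translate([46, 0, 1281]) cube([400, 32, 23]);
}
translate([530, 252, 749]) {
  cube([58, 30, 783]);
  translate([409, 0, 0]) cube([58, 30, 783]);
  translate([58, 0, 0]) cube([351, 30, 58]);
  translate([58, 0, 725]) cube([351, 30, 58]);
}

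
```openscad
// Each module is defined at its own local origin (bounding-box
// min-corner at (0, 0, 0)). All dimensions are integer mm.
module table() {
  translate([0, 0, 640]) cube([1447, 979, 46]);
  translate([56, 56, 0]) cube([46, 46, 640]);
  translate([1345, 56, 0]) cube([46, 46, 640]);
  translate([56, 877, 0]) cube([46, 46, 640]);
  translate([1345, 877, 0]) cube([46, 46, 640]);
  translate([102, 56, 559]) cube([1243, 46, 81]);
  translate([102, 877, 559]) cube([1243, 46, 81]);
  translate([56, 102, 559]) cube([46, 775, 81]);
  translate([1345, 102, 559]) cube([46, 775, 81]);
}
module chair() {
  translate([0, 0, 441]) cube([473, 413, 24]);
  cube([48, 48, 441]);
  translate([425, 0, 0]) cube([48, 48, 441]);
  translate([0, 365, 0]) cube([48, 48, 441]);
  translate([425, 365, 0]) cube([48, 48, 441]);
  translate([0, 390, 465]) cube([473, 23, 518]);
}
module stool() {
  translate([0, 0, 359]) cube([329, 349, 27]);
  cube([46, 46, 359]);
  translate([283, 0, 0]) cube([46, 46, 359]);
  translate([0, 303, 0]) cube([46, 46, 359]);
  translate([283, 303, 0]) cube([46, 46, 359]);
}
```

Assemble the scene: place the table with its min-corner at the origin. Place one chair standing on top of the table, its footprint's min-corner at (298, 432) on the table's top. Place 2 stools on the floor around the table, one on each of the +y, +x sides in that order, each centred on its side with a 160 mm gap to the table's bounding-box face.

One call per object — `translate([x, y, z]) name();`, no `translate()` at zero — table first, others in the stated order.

table();
translate([298, 432, 686]) chair();
translate([559, 1139, 0]) stool();
translate([1607, 315, 0]) stool();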